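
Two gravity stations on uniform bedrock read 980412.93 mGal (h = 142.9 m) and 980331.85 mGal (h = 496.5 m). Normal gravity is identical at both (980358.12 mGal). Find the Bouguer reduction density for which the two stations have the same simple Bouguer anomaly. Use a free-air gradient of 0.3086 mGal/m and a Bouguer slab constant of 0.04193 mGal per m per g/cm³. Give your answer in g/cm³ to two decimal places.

1.89

Δg_obs = 980331.85 − 980412.93 = -81.08 mGal over Δh = 496.5 − 142.9 = 353.6 m
Equal Bouguer anomalies ⇒ Δg_obs + (0.3086 − 0.04193ρ)·Δh = 0
0.3086 − 0.04193ρ = −Δg_obs/Δh = 0.22930
ρ = (0.3086 − 0.22930) / 0.04193 = 1.89 g/cm³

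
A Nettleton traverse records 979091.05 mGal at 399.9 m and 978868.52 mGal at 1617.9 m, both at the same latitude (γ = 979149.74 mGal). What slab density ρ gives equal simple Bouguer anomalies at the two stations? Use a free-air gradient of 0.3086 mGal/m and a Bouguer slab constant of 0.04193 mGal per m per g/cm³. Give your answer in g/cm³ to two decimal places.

3.00

Δg_obs = 978868.52 − 979091.05 = -222.53 mGal over Δh = 1617.9 − 399.9 = 1218.0 m
Equal Bouguer anomalies ⇒ Δg_obs + (0.3086 − 0.04193ρ)·Δh = 0
0.3086 − 0.04193ρ = −Δg_obs/Δh = 0.18270
ρ = (0.3086 − 0.18270) / 0.04193 = 3.00 g/cm³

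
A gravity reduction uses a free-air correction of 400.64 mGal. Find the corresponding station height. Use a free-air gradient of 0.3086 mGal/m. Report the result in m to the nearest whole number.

h = 400.64 / 0.3086 = 1298.25 m

1298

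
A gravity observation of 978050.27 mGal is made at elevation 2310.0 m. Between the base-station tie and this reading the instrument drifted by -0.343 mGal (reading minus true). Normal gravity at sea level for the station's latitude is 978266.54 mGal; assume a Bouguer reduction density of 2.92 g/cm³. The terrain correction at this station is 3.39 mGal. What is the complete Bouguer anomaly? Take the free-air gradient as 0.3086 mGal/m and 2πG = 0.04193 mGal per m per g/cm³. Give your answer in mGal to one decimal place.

Drift-corrected reading = 978050.27 − (-0.343) = 978050.613 mGal
Free-air correction = 0.3086 × 2310.0 = 712.87 mGal
Free-air anomaly = 978050.613 − 978266.54 + (712.87) = 496.943 mGal
Bouguer slab correction = 0.04193 × 2.92 × 2310.0 = 282.83 mGal
Simple Bouguer anomaly = 496.943 − (282.83) = 214.113 mGal
Complete Bouguer anomaly = 214.113 + 3.39 = 217.503 mGal

217.5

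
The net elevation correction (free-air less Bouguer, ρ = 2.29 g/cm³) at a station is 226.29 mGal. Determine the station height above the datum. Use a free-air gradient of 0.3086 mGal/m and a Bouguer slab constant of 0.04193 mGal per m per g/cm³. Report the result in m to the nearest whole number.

Combined gradient = 0.3086 − 0.04193 × 2.29 = 0.2125803 mGal/m
h = 226.29 / 0.2125803 = 1064.49 m

1064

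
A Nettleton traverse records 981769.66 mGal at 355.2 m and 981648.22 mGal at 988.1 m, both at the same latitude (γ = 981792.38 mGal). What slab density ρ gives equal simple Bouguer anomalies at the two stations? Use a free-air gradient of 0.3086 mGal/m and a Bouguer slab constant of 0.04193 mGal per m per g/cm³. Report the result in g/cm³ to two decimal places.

2.78

Δg_obs = 981648.22 − 981769.66 = -121.44 mGal over Δh = 988.1 − 355.2 = 632.9 m
Equal Bouguer anomalies ⇒ Δg_obs + (0.3086 − 0.04193ρ)·Δh = 0
0.3086 − 0.04193ρ = −Δg_obs/Δh = 0.19188
ρ = (0.3086 − 0.19188) / 0.04193 = 2.78 g/cm³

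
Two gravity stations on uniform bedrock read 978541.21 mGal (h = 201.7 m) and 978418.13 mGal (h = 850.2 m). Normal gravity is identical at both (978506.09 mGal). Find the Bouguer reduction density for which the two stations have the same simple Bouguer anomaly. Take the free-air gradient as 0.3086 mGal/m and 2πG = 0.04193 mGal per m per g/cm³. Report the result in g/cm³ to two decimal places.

Δg_obs = 978418.13 − 978541.21 = -123.08 mGal over Δh = 850.2 − 201.7 = 648.5 m
Equal Bouguer anomalies ⇒ Δg_obs + (0.3086 − 0.04193ρ)·Δh = 0
0.3086 − 0.04193ρ = −Δg_obs/Δh = 0.18979
ρ = (0.3086 − 0.18979) / 0.04193 = 2.83 g/cm³

2.83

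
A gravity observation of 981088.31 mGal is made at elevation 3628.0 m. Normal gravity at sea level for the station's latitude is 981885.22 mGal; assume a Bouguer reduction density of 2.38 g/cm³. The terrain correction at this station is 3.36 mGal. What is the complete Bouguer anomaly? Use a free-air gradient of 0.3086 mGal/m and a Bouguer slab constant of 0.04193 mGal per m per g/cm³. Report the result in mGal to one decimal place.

-36.0

Free-air correction = 0.3086 × 3628.0 = 1119.60 mGal
Free-air anomaly = 981088.31 − 981885.22 + (1119.60) = 322.69 mGal
Bouguer slab correction = 0.04193 × 2.38 × 3628.0 = 362.05 mGal
Simple Bouguer anomaly = 322.69 − (362.05) = -39.36 mGal
Complete Bouguer anomaly = -39.36 + 3.36 = -36.00 mGal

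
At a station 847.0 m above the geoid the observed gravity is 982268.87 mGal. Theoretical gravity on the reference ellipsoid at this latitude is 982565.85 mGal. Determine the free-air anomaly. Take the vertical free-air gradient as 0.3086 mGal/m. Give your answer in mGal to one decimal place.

Free-air correction = 0.3086 × 847.0 = 261.38 mGal
Free-air anomaly = 982268.87 − 982565.85 + (261.38) = -35.60 mGal

-35.6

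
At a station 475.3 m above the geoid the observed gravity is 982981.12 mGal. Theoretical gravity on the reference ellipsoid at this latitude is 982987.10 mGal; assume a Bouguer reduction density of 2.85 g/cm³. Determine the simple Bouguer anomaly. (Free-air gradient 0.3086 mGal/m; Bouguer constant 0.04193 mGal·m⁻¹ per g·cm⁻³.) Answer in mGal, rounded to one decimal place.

Free-air correction = 0.3086 × 475.3 = 146.68 mGal
Free-air anomaly = 982981.12 − 982987.10 + (146.68) = 140.70 mGal
Bouguer slab correction = 0.04193 × 2.85 × 475.3 = 56.80 mGal
Simple Bouguer anomaly = 140.70 − (56.80) = 83.90 mGal

83.9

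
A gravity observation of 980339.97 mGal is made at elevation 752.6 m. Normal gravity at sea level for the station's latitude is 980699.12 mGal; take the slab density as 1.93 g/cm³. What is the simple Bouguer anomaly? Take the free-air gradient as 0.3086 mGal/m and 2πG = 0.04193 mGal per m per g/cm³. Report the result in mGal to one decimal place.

Free-air correction = 0.3086 × 752.6 = 232.25 mGal
Free-air anomaly = 980339.97 − 980699.12 + (232.25) = -126.90 mGal
Bouguer slab correction = 0.04193 × 1.93 × 752.6 = 60.90 mGal
Simple Bouguer anomaly = -126.90 − (60.90) = -187.80 mGal

-187.8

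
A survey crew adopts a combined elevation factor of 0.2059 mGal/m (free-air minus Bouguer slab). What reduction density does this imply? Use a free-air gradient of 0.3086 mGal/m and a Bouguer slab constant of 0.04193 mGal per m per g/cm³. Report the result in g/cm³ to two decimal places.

2.45

0.2059 = 0.3086 − 0.04193 × ρ
ρ = (0.3086 − 0.2059) / 0.04193 = 2.45 g/cm³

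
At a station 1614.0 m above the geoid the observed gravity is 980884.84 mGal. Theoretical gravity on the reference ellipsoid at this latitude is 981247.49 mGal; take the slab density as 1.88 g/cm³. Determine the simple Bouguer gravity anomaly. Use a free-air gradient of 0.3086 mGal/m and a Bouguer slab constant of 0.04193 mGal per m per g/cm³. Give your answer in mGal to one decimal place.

8.2

Free-air correction = 0.3086 × 1614.0 = 498.08 mGal
Free-air anomaly = 980884.84 − 981247.49 + (498.08) = 135.43 mGal
Bouguer slab correction = 0.04193 × 1.88 × 1614.0 = 127.23 mGal
Simple Bouguer anomaly = 135.43 − (127.23) = 8.20 mGal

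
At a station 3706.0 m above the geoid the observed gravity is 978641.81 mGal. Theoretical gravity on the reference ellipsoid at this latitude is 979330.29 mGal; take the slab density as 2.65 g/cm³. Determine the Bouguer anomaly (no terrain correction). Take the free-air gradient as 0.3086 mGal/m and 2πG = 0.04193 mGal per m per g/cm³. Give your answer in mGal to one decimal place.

Free-air correction = 0.3086 × 3706.0 = 1143.67 mGal
Free-air anomaly = 978641.81 − 979330.29 + (1143.67) = 455.19 mGal
Bouguer slab correction = 0.04193 × 2.65 × 3706.0 = 411.79 mGal
Simple Bouguer anomaly = 455.19 − (411.79) = 43.40 mGal

43.4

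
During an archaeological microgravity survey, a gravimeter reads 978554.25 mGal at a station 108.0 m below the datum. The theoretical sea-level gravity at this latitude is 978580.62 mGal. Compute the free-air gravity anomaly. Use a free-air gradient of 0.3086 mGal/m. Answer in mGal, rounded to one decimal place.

-59.7

Free-air correction = 0.3086 × -108.0 = -33.33 mGal
Free-air anomaly = 978554.25 − 978580.62 + (-33.33) = -59.70 mGal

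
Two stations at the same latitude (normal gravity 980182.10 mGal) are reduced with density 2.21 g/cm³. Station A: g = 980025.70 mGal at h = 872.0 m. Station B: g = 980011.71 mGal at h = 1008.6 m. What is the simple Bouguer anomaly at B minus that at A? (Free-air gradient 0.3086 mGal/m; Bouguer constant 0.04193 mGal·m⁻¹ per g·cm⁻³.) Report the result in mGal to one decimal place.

15.5

Δg_SB(A) = 980025.70 − 980182.10 + 0.3086×872.0 − 0.04193×2.21×872.0 = 31.90 mGal
Δg_SB(B) = 980011.71 − 980182.10 + 0.3086×1008.6 − 0.04193×2.21×1008.6 = 47.40 mGal
Difference = 47.40 − (31.90) = 15.50 mGal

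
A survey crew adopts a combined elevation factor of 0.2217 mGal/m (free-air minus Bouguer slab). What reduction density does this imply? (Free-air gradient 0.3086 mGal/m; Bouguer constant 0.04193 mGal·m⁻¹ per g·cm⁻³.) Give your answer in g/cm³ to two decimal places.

0.2217 = 0.3086 − 0.04193 × ρ
ρ = (0.3086 − 0.2217) / 0.04193 = 2.07 g/cm³

2.07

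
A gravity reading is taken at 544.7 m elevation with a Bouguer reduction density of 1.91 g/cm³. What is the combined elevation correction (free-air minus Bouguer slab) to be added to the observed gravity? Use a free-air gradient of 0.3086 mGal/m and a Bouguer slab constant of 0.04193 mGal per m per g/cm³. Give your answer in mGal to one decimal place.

Combined gradient = 0.3086 − 0.04193 × 1.91 = 0.2285137 mGal/m
Combined elevation correction = 0.2285137 × 544.7 = 124.5 mGal

124.5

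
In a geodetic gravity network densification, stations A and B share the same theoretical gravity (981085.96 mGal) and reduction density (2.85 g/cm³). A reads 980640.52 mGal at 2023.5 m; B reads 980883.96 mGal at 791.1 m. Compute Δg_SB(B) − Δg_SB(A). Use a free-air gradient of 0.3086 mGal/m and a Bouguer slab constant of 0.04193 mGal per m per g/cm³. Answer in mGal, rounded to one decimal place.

Δg_SB(A) = 980640.52 − 981085.96 + 0.3086×2023.5 − 0.04193×2.85×2023.5 = -62.80 mGal
Δg_SB(B) = 980883.96 − 981085.96 + 0.3086×791.1 − 0.04193×2.85×791.1 = -52.40 mGal
Difference = -52.40 − (-62.80) = 10.40 mGal

10.4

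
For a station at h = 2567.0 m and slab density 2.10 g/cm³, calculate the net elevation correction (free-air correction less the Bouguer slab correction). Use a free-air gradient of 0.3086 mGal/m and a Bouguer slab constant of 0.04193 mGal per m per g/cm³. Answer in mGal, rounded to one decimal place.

Combined gradient = 0.3086 − 0.04193 × 2.10 = 0.2205470 mGal/m
Combined elevation correction = 0.2205470 × 2567.0 = 566.1 mGal

566.1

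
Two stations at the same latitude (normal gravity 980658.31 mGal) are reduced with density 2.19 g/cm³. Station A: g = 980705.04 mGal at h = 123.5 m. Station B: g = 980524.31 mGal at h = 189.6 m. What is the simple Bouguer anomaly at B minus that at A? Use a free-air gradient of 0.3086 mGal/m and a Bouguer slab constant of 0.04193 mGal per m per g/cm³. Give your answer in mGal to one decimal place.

-166.4

Δg_SB(A) = 980705.04 − 980658.31 + 0.3086×123.5 − 0.04193×2.19×123.5 = 73.50 mGal
Δg_SB(B) = 980524.31 − 980658.31 + 0.3086×189.6 − 0.04193×2.19×189.6 = -92.90 mGal
Difference = -92.90 − (73.50) = -166.40 mGal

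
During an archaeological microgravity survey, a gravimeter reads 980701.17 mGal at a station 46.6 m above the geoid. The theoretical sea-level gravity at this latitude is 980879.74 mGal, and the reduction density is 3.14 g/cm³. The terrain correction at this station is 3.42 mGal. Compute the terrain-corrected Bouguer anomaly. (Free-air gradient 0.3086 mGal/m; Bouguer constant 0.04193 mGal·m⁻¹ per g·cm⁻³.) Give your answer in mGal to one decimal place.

-166.9

Free-air correction = 0.3086 × 46.6 = 14.38 mGal
Free-air anomaly = 980701.17 − 980879.74 + (14.38) = -164.19 mGal
Bouguer slab correction = 0.04193 × 3.14 × 46.6 = 6.14 mGal
Simple Bouguer anomaly = -164.19 − (6.14) = -170.33 mGal
Complete Bouguer anomaly = -170.33 + 3.42 = -166.91 mGal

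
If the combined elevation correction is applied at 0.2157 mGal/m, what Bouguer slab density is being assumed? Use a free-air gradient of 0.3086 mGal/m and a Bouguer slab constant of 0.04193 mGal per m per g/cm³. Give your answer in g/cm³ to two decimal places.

0.2157 = 0.3086 − 0.04193 × ρ
ρ = (0.3086 − 0.2157) / 0.04193 = 2.22 g/cm³

2.22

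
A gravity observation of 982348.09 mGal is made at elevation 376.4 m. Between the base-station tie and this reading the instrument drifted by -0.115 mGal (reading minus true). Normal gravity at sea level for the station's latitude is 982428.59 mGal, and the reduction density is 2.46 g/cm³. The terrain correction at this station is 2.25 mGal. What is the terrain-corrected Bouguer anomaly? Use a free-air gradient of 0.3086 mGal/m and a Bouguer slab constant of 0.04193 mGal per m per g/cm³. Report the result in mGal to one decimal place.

-0.8

Drift-corrected reading = 982348.09 − (-0.115) = 982348.205 mGal
Free-air correction = 0.3086 × 376.4 = 116.16 mGal
Free-air anomaly = 982348.205 − 982428.59 + (116.16) = 35.775 mGal
Bouguer slab correction = 0.04193 × 2.46 × 376.4 = 38.82 mGal
Simple Bouguer anomaly = 35.775 − (38.82) = -3.045 mGal
Complete Bouguer anomaly = -3.045 + 2.25 = -0.795 mGal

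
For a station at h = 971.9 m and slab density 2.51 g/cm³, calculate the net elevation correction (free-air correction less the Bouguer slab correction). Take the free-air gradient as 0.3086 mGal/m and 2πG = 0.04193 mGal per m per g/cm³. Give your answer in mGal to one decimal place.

197.6

Combined gradient = 0.3086 − 0.04193 × 2.51 = 0.2033557 mGal/m
Combined elevation correction = 0.2033557 × 971.9 = 197.6 mGal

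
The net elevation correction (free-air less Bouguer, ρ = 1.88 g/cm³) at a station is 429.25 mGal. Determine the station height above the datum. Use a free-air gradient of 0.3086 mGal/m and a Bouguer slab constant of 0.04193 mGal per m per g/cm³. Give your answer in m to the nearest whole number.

Combined gradient = 0.3086 − 0.04193 × 1.88 = 0.2297716 mGal/m
h = 429.25 / 0.2297716 = 1868.16 m

1868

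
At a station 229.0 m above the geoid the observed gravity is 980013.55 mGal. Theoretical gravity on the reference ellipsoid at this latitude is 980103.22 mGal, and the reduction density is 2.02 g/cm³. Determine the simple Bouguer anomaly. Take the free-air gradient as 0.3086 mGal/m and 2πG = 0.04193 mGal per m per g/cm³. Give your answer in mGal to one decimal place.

Free-air correction = 0.3086 × 229.0 = 70.67 mGal
Free-air anomaly = 980013.55 − 980103.22 + (70.67) = -19.00 mGal
Bouguer slab correction = 0.04193 × 2.02 × 229.0 = 19.40 mGal
Simple Bouguer anomaly = -19.00 − (19.40) = -38.40 mGal

-38.4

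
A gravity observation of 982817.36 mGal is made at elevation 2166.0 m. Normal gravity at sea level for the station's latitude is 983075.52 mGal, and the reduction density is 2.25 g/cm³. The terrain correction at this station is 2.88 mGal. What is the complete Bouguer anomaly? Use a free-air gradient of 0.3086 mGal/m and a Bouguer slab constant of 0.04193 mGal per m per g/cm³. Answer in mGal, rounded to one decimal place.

208.8

Free-air correction = 0.3086 × 2166.0 = 668.43 mGal
Free-air anomaly = 982817.36 − 983075.52 + (668.43) = 410.27 mGal
Bouguer slab correction = 0.04193 × 2.25 × 2166.0 = 204.35 mGal
Simple Bouguer anomaly = 410.27 − (204.35) = 205.92 mGal
Complete Bouguer anomaly = 205.92 + 2.88 = 208.80 mGal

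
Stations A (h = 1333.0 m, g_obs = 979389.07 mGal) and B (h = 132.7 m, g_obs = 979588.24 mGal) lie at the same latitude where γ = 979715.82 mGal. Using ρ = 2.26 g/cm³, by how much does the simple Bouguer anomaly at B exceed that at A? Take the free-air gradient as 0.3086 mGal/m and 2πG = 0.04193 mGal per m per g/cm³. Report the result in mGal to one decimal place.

-57.5

Δg_SB(A) = 979389.07 − 979715.82 + 0.3086×1333.0 − 0.04193×2.26×1333.0 = -41.70 mGal
Δg_SB(B) = 979588.24 − 979715.82 + 0.3086×132.7 − 0.04193×2.26×132.7 = -99.20 mGal
Difference = -99.20 − (-41.70) = -57.50 mGal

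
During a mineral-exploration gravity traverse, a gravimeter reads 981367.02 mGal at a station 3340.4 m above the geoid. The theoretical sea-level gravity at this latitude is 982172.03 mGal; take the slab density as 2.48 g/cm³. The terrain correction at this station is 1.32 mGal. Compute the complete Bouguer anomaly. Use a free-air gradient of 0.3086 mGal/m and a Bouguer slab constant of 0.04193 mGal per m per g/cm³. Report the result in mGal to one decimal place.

Free-air correction = 0.3086 × 3340.4 = 1030.85 mGal
Free-air anomaly = 981367.02 − 982172.03 + (1030.85) = 225.84 mGal
Bouguer slab correction = 0.04193 × 2.48 × 3340.4 = 347.36 mGal
Simple Bouguer anomaly = 225.84 − (347.36) = -121.52 mGal
Complete Bouguer anomaly = -121.52 + 1.32 = -120.20 mGal

-120.2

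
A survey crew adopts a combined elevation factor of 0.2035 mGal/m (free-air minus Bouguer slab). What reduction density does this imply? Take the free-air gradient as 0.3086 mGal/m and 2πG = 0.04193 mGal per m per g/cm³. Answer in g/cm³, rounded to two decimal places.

2.51

0.2035 = 0.3086 − 0.04193 × ρ
ρ = (0.3086 − 0.2035) / 0.04193 = 2.51 g/cm³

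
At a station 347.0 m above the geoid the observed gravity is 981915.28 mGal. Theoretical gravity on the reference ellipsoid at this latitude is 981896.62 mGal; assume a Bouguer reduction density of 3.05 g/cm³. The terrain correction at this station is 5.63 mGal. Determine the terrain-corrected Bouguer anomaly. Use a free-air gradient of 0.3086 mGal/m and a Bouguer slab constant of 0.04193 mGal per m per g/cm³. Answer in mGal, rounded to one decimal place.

87.0

Free-air correction = 0.3086 × 347.0 = 107.08 mGal
Free-air anomaly = 981915.28 − 981896.62 + (107.08) = 125.74 mGal
Bouguer slab correction = 0.04193 × 3.05 × 347.0 = 44.38 mGal
Simple Bouguer anomaly = 125.74 − (44.38) = 81.36 mGal
Complete Bouguer anomaly = 81.36 + 5.63 = 86.99 mGal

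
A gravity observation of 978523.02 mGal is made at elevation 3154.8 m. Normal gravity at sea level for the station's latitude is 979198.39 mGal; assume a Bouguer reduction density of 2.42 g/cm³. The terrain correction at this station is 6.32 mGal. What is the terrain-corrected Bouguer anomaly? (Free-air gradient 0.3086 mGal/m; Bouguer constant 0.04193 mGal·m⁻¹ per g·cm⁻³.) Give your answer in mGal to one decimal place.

Free-air correction = 0.3086 × 3154.8 = 973.57 mGal
Free-air anomaly = 978523.02 − 979198.39 + (973.57) = 298.20 mGal
Bouguer slab correction = 0.04193 × 2.42 × 3154.8 = 320.12 mGal
Simple Bouguer anomaly = 298.20 − (320.12) = -21.92 mGal
Complete Bouguer anomaly = -21.92 + 6.32 = -15.60 mGal

-15.6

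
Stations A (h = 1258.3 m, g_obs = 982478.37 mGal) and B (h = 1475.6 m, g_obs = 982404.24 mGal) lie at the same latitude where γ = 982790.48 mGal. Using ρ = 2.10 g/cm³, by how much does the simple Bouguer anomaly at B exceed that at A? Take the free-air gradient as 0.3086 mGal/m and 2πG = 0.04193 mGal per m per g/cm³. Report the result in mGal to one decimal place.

-26.2

Δg_SB(A) = 982478.37 − 982790.48 + 0.3086×1258.3 − 0.04193×2.10×1258.3 = -34.60 mGal
Δg_SB(B) = 982404.24 − 982790.48 + 0.3086×1475.6 − 0.04193×2.10×1475.6 = -60.80 mGal
Difference = -60.80 − (-34.60) = -26.20 mGal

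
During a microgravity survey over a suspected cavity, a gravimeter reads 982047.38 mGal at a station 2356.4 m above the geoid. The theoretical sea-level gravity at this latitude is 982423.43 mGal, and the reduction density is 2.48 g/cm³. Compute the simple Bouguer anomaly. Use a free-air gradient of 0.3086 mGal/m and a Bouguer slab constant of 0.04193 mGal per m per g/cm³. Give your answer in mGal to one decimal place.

Free-air correction = 0.3086 × 2356.4 = 727.19 mGal
Free-air anomaly = 982047.38 − 982423.43 + (727.19) = 351.14 mGal
Bouguer slab correction = 0.04193 × 2.48 × 2356.4 = 245.03 mGal
Simple Bouguer anomaly = 351.14 − (245.03) = 106.11 mGal

106.1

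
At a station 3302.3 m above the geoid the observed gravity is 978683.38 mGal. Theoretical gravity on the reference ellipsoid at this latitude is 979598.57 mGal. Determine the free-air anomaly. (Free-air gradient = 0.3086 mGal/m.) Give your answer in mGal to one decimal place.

Free-air correction = 0.3086 × 3302.3 = 1019.09 mGal
Free-air anomaly = 978683.38 − 979598.57 + (1019.09) = 103.90 mGal

103.9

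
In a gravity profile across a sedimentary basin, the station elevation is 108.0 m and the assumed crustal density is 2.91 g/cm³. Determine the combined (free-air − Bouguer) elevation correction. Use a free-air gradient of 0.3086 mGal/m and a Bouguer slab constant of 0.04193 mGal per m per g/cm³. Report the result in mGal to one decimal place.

Combined gradient = 0.3086 − 0.04193 × 2.91 = 0.1865837 mGal/m
Combined elevation correction = 0.1865837 × 108.0 = 20.2 mGal

20.2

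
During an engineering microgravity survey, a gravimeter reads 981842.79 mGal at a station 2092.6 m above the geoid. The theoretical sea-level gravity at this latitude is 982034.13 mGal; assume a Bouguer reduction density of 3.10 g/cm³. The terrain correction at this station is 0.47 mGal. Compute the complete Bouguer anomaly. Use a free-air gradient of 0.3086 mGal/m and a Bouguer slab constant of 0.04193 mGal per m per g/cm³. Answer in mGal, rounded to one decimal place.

182.9

Free-air correction = 0.3086 × 2092.6 = 645.78 mGal
Free-air anomaly = 981842.79 − 982034.13 + (645.78) = 454.44 mGal
Bouguer slab correction = 0.04193 × 3.10 × 2092.6 = 272.00 mGal
Simple Bouguer anomaly = 454.44 − (272.00) = 182.44 mGal
Complete Bouguer anomaly = 182.44 + 0.47 = 182.91 mGal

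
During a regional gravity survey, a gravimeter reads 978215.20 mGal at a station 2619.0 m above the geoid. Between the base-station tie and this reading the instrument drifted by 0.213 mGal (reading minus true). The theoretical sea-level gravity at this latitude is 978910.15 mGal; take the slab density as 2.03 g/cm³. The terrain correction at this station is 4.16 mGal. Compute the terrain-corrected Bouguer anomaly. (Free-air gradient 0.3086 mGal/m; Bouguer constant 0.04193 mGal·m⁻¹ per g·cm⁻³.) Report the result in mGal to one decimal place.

Drift-corrected reading = 978215.20 − (0.213) = 978214.987 mGal
Free-air correction = 0.3086 × 2619.0 = 808.22 mGal
Free-air anomaly = 978214.987 − 978910.15 + (808.22) = 113.057 mGal
Bouguer slab correction = 0.04193 × 2.03 × 2619.0 = 222.92 mGal
Simple Bouguer anomaly = 113.057 − (222.92) = -109.863 mGal
Complete Bouguer anomaly = -109.863 + 4.16 = -105.703 mGal

-105.7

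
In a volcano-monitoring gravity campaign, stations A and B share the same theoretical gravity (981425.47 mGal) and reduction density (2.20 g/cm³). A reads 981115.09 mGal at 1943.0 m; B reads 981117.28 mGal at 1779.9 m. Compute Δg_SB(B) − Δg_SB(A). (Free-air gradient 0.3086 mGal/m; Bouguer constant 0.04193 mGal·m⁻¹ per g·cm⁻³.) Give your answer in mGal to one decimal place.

Δg_SB(A) = 981115.09 − 981425.47 + 0.3086×1943.0 − 0.04193×2.20×1943.0 = 110.00 mGal
Δg_SB(B) = 981117.28 − 981425.47 + 0.3086×1779.9 − 0.04193×2.20×1779.9 = 76.90 mGal
Difference = 76.90 − (110.00) = -33.10 mGal

-33.1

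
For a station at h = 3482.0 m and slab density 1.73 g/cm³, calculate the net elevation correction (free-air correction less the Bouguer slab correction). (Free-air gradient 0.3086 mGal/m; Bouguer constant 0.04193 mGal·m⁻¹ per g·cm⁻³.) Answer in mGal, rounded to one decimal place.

822.0

Combined gradient = 0.3086 − 0.04193 × 1.73 = 0.2360611 mGal/m
Combined elevation correction = 0.2360611 × 3482.0 = 822.0 mGal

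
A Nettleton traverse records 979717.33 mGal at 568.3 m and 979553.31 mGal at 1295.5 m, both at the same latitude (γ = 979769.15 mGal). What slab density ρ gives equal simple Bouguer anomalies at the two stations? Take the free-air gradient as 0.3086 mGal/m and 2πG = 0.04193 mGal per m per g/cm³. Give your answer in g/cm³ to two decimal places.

Δg_obs = 979553.31 − 979717.33 = -164.02 mGal over Δh = 1295.5 − 568.3 = 727.2 m
Equal Bouguer anomalies ⇒ Δg_obs + (0.3086 − 0.04193ρ)·Δh = 0
0.3086 − 0.04193ρ = −Δg_obs/Δh = 0.22555
ρ = (0.3086 − 0.22555) / 0.04193 = 1.98 g/cm³

1.98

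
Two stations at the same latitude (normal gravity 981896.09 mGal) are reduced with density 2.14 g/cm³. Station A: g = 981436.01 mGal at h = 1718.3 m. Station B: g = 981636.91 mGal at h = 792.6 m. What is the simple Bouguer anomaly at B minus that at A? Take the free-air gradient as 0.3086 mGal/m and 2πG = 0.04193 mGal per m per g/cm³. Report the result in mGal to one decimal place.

-1.7

Δg_SB(A) = 981436.01 − 981896.09 + 0.3086×1718.3 − 0.04193×2.14×1718.3 = -84.00 mGal
Δg_SB(B) = 981636.91 − 981896.09 + 0.3086×792.6 − 0.04193×2.14×792.6 = -85.70 mGal
Difference = -85.70 − (-84.00) = -1.70 mGal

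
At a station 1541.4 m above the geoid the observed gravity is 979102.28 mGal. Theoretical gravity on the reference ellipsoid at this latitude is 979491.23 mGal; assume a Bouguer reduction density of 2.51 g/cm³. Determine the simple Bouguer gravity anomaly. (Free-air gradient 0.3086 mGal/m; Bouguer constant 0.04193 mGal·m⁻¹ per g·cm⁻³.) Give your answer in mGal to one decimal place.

-75.5

Free-air correction = 0.3086 × 1541.4 = 475.68 mGal
Free-air anomaly = 979102.28 − 979491.23 + (475.68) = 86.73 mGal
Bouguer slab correction = 0.04193 × 2.51 × 1541.4 = 162.22 mGal
Simple Bouguer anomaly = 86.73 − (162.22) = -75.49 mGal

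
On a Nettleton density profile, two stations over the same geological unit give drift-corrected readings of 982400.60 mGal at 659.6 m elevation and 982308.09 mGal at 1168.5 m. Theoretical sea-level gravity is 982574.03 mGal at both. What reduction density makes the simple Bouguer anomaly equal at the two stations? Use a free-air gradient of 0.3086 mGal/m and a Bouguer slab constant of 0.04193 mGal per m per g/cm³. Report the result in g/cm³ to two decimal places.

3.02

Δg_obs = 982308.09 − 982400.60 = -92.51 mGal over Δh = 1168.5 − 659.6 = 508.9 m
Equal Bouguer anomalies ⇒ Δg_obs + (0.3086 − 0.04193ρ)·Δh = 0
0.3086 − 0.04193ρ = −Δg_obs/Δh = 0.18178
ρ = (0.3086 − 0.18178) / 0.04193 = 3.02 g/cm³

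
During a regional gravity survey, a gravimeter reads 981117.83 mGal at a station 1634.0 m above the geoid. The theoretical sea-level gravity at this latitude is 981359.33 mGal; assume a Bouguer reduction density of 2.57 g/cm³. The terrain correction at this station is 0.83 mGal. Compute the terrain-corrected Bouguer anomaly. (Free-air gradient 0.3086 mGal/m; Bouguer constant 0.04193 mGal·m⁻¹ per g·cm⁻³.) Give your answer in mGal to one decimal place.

Free-air correction = 0.3086 × 1634.0 = 504.25 mGal
Free-air anomaly = 981117.83 − 981359.33 + (504.25) = 262.75 mGal
Bouguer slab correction = 0.04193 × 2.57 × 1634.0 = 176.08 mGal
Simple Bouguer anomaly = 262.75 − (176.08) = 86.67 mGal
Complete Bouguer anomaly = 86.67 + 0.83 = 87.50 mGal

87.5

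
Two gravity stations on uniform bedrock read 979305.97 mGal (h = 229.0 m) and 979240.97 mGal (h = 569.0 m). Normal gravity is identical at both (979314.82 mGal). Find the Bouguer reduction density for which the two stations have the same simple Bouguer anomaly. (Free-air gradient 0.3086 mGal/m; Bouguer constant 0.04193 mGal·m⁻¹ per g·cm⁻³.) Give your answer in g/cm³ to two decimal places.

Δg_obs = 979240.97 − 979305.97 = -65.00 mGal over Δh = 569.0 − 229.0 = 340.0 m
Equal Bouguer anomalies ⇒ Δg_obs + (0.3086 − 0.04193ρ)·Δh = 0
0.3086 − 0.04193ρ = −Δg_obs/Δh = 0.19118
ρ = (0.3086 − 0.19118) / 0.04193 = 2.80 g/cm³

2.80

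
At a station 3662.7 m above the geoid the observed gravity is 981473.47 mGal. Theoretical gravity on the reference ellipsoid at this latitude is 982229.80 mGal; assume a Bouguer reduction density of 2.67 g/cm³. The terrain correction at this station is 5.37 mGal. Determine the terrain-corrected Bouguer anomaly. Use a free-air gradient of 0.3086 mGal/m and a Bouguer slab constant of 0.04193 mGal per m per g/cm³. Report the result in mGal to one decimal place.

-30.7

Free-air correction = 0.3086 × 3662.7 = 1130.31 mGal
Free-air anomaly = 981473.47 − 982229.80 + (1130.31) = 373.98 mGal
Bouguer slab correction = 0.04193 × 2.67 × 3662.7 = 410.05 mGal
Simple Bouguer anomaly = 373.98 − (410.05) = -36.07 mGal
Complete Bouguer anomaly = -36.07 + 5.37 = -30.70 mGal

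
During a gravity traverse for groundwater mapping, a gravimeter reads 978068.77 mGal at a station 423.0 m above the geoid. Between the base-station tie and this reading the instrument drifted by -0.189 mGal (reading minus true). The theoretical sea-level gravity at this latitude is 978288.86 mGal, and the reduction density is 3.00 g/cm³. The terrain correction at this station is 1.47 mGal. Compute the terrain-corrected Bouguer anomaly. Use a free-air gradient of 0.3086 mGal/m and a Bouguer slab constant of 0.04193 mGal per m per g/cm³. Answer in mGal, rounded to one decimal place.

Drift-corrected reading = 978068.77 − (-0.189) = 978068.959 mGal
Free-air correction = 0.3086 × 423.0 = 130.54 mGal
Free-air anomaly = 978068.959 − 978288.86 + (130.54) = -89.361 mGal
Bouguer slab correction = 0.04193 × 3.00 × 423.0 = 53.21 mGal
Simple Bouguer anomaly = -89.361 − (53.21) = -142.571 mGal
Complete Bouguer anomaly = -142.571 + 1.47 = -141.101 mGal

-141.1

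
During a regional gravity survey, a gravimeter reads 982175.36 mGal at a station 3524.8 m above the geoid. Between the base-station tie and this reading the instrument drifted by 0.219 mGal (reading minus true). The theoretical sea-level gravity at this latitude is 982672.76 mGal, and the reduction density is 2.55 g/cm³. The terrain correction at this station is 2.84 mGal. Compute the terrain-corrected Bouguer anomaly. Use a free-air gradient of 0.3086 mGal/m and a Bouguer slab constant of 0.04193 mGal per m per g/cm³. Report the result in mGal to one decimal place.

Drift-corrected reading = 982175.36 − (0.219) = 982175.141 mGal
Free-air correction = 0.3086 × 3524.8 = 1087.75 mGal
Free-air anomaly = 982175.141 − 982672.76 + (1087.75) = 590.131 mGal
Bouguer slab correction = 0.04193 × 2.55 × 3524.8 = 376.88 mGal
Simple Bouguer anomaly = 590.131 − (376.88) = 213.251 mGal
Complete Bouguer anomaly = 213.251 + 2.84 = 216.091 mGal

216.1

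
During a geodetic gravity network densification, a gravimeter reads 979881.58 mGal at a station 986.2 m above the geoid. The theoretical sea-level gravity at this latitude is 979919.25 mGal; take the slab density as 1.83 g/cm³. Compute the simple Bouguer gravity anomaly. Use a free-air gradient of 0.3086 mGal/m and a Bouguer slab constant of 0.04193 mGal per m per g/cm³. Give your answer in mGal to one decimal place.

Free-air correction = 0.3086 × 986.2 = 304.34 mGal
Free-air anomaly = 979881.58 − 979919.25 + (304.34) = 266.67 mGal
Bouguer slab correction = 0.04193 × 1.83 × 986.2 = 75.67 mGal
Simple Bouguer anomaly = 266.67 − (75.67) = 191.00 mGal

191.0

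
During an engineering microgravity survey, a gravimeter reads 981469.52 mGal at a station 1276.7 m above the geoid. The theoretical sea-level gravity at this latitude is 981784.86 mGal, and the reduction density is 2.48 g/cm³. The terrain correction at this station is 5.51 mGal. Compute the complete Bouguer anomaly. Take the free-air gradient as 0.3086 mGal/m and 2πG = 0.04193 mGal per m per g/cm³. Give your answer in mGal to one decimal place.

Free-air correction = 0.3086 × 1276.7 = 393.99 mGal
Free-air anomaly = 981469.52 − 981784.86 + (393.99) = 78.65 mGal
Bouguer slab correction = 0.04193 × 2.48 × 1276.7 = 132.76 mGal
Simple Bouguer anomaly = 78.65 − (132.76) = -54.11 mGal
Complete Bouguer anomaly = -54.11 + 5.51 = -48.60 mGal

-48.6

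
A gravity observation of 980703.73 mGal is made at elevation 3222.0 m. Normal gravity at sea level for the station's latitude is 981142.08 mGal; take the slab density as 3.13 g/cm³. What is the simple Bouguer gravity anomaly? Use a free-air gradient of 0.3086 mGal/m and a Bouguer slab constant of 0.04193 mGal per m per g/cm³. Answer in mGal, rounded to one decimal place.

Free-air correction = 0.3086 × 3222.0 = 994.31 mGal
Free-air anomaly = 980703.73 − 981142.08 + (994.31) = 555.96 mGal
Bouguer slab correction = 0.04193 × 3.13 × 3222.0 = 422.86 mGal
Simple Bouguer anomaly = 555.96 − (422.86) = 133.10 mGal

133.1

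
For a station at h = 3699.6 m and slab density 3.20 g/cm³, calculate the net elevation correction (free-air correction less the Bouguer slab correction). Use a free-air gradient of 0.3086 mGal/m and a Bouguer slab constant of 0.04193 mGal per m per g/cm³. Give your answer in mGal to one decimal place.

Combined gradient = 0.3086 − 0.04193 × 3.20 = 0.1744240 mGal/m
Combined elevation correction = 0.1744240 × 3699.6 = 645.3 mGal

645.3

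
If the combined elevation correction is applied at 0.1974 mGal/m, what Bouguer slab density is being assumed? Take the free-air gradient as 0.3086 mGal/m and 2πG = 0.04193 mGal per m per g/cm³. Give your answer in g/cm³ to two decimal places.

2.65

0.1974 = 0.3086 − 0.04193 × ρ
ρ = (0.3086 − 0.1974) / 0.04193 = 2.65 g/cm³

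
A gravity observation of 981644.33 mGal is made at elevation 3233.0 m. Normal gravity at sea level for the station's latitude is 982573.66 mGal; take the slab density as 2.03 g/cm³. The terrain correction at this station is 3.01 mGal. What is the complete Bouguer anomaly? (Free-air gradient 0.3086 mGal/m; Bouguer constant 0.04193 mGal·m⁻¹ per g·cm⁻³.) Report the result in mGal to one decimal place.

Free-air correction = 0.3086 × 3233.0 = 997.70 mGal
Free-air anomaly = 981644.33 − 982573.66 + (997.70) = 68.37 mGal
Bouguer slab correction = 0.04193 × 2.03 × 3233.0 = 275.19 mGal
Simple Bouguer anomaly = 68.37 − (275.19) = -206.82 mGal
Complete Bouguer anomaly = -206.82 + 3.01 = -203.81 mGal

-203.8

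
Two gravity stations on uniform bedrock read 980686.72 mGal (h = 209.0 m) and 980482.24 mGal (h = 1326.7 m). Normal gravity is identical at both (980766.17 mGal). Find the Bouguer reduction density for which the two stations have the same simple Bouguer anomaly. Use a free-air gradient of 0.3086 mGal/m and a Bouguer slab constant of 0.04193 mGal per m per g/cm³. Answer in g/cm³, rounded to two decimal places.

3.00

Δg_obs = 980482.24 − 980686.72 = -204.48 mGal over Δh = 1326.7 − 209.0 = 1117.7 m
Equal Bouguer anomalies ⇒ Δg_obs + (0.3086 − 0.04193ρ)·Δh = 0
0.3086 − 0.04193ρ = −Δg_obs/Δh = 0.18295
ρ = (0.3086 − 0.18295) / 0.04193 = 3.00 g/cm³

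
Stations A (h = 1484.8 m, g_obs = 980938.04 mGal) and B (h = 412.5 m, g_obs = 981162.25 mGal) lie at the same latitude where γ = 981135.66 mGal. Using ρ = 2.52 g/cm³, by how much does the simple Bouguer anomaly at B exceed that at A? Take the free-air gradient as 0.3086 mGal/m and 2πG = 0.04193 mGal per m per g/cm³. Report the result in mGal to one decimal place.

6.6

Δg_SB(A) = 980938.04 − 981135.66 + 0.3086×1484.8 − 0.04193×2.52×1484.8 = 103.70 mGal
Δg_SB(B) = 981162.25 − 981135.66 + 0.3086×412.5 − 0.04193×2.52×412.5 = 110.30 mGal
Difference = 110.30 − (103.70) = 6.60 mGal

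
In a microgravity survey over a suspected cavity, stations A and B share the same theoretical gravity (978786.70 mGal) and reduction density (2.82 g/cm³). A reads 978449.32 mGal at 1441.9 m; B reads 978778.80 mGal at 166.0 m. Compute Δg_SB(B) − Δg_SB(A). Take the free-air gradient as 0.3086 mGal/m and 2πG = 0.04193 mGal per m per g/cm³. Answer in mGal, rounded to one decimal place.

Δg_SB(A) = 978449.32 − 978786.70 + 0.3086×1441.9 − 0.04193×2.82×1441.9 = -62.90 mGal
Δg_SB(B) = 978778.80 − 978786.70 + 0.3086×166.0 − 0.04193×2.82×166.0 = 23.70 mGal
Difference = 23.70 − (-62.90) = 86.60 mGal

86.6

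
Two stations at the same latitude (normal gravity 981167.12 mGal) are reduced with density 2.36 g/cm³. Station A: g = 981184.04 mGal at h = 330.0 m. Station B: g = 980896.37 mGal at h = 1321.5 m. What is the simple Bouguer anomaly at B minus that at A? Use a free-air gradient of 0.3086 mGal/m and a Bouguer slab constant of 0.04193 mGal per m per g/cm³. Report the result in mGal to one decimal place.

-79.8

Δg_SB(A) = 981184.04 − 981167.12 + 0.3086×330.0 − 0.04193×2.36×330.0 = 86.10 mGal
Δg_SB(B) = 980896.37 − 981167.12 + 0.3086×1321.5 − 0.04193×2.36×1321.5 = 6.30 mGal
Difference = 6.30 − (86.10) = -79.80 mGal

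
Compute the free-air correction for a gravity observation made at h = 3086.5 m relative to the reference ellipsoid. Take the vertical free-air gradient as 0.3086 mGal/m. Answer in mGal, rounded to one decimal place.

952.5

Free-air correction = 0.3086 × 3086.5 = 952.5 mGal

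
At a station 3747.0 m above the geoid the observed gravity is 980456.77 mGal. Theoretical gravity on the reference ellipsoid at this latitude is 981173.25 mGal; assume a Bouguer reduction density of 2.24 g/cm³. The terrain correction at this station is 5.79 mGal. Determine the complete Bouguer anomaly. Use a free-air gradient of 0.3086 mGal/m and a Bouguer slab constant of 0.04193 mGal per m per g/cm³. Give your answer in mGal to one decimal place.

93.7

Free-air correction = 0.3086 × 3747.0 = 1156.32 mGal
Free-air anomaly = 980456.77 − 981173.25 + (1156.32) = 439.84 mGal
Bouguer slab correction = 0.04193 × 2.24 × 3747.0 = 351.93 mGal
Simple Bouguer anomaly = 439.84 − (351.93) = 87.91 mGal
Complete Bouguer anomaly = 87.91 + 5.79 = 93.70 mGal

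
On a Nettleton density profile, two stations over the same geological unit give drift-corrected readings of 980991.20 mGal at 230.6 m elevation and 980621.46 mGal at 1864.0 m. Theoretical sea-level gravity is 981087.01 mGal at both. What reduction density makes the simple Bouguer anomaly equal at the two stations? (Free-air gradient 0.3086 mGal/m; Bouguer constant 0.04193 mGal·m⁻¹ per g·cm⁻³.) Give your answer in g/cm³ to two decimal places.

Δg_obs = 980621.46 − 980991.20 = -369.74 mGal over Δh = 1864.0 − 230.6 = 1633.4 m
Equal Bouguer anomalies ⇒ Δg_obs + (0.3086 − 0.04193ρ)·Δh = 0
0.3086 − 0.04193ρ = −Δg_obs/Δh = 0.22636
ρ = (0.3086 − 0.22636) / 0.04193 = 1.96 g/cm³

1.96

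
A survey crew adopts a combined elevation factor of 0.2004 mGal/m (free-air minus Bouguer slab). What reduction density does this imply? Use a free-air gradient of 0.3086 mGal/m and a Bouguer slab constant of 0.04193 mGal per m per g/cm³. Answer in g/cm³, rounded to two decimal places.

0.2004 = 0.3086 − 0.04193 × ρ
ρ = (0.3086 − 0.2004) / 0.04193 = 2.58 g/cm³

2.58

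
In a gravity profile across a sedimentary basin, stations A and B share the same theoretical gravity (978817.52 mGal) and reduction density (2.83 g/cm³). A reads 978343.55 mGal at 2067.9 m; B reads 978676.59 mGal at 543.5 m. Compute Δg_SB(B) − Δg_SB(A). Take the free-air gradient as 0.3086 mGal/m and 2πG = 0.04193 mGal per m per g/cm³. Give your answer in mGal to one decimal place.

43.5

Δg_SB(A) = 978343.55 − 978817.52 + 0.3086×2067.9 − 0.04193×2.83×2067.9 = -81.20 mGal
Δg_SB(B) = 978676.59 − 978817.52 + 0.3086×543.5 − 0.04193×2.83×543.5 = -37.70 mGal
Difference = -37.70 − (-81.20) = 43.50 mGal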